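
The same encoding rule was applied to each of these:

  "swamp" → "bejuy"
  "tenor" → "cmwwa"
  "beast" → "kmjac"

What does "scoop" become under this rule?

Shifts by position in swamp: pos 0: s→b (+9), pos 1: w→e (+8), pos 2: a→j (+9), pos 3: m→u (+8) — repeating every 2. A repeating key of period 2 is used — shifts +9, +8 over and over.
On scoop: s+9=b, c+8=k, o+9=x, o+8=w, p+9=y.

bkxwy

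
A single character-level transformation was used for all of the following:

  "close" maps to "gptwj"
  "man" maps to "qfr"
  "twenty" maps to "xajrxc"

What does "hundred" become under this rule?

lzrhvjh

The shift depends on letter class: consonant c→g is +4, but vowel o→t is +5. The rule splits by letter class: vowels +5, consonants +4.
For hundred: h(cons)+4=l, u(vowel)+5=z, n(cons)+4=r, d(cons)+4=h, r(cons)+4=v, e(vowel)+5=j, d(cons)+4=h.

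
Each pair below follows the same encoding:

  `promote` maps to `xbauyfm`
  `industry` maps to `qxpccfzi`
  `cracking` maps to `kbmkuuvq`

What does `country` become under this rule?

kygvddg

Shifts by position in promote: pos 0: p→x (+8), pos 1: r→b (+10), pos 2: o→a (+12), pos 3: m→u (+8), pos 4: o→y (+10), pos 5: t→f (+12) — repeating every 3. A repeating key of period 3 is used — shifts +8, +10, +12 over and over.
For country: c+8=k, o+10=y, u+12=g, n+8=v, t+10=d, r+12=d, y+8=g.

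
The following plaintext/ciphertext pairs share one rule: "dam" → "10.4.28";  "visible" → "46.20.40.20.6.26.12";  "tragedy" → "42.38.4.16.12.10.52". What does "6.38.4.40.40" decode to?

With a=1..z=26, the number is 2·pos + 2.
Decoding 6.38.4.40.40: 6→(6−2)÷2=2=b, 38→(38−2)÷2=18=r, 4→(4−2)÷2=1=a, 40→(40−2)÷2=19=s, 40→(40−2)÷2=19=s.

brass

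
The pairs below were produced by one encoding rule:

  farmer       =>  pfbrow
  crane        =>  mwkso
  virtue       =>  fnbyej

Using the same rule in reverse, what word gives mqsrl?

Shifts by position in farmer: pos 0: f→p (+10), pos 1: a→f (+5), pos 2: r→b (+10), pos 3: m→r (+5) — repeating every 2. It's a Vigenère-style cipher with numeric key [10,5]: position i shifts by key[i mod 2].
Decoding mqsrl: m−10=c, q−5=l, s−10=i, r−5=m, l−10=b.

climb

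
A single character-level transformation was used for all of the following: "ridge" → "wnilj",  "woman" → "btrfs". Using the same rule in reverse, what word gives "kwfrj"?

Every letter moves 5 places later in the alphabet, wrapping around z→a.
Reversing it on kwfrj: k−5=f, w−5=r, f−5=a, r−5=m, j−5=e.

frame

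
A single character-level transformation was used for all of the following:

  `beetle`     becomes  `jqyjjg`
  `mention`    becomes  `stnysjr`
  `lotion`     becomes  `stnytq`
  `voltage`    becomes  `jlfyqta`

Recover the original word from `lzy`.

The output letters match the input read backwards, each shifted +5: beetle reversed is elteeb. The word is reversed, then every letter is shifted forward by 5.
Decoding lzy: shift back: l−5=g, z−5=u, y−5=t → gut; then reverse → tug.

tug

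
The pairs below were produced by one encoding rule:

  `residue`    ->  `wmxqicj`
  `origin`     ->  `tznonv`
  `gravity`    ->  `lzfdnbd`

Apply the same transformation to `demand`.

imrisl

The shifts repeat in a cycle of length 2: positions 0,1,… shift by +5, +8, then the pattern repeats.
On demand: d+5=i, e+8=m, m+5=r, a+8=i, n+5=s, d+8=l.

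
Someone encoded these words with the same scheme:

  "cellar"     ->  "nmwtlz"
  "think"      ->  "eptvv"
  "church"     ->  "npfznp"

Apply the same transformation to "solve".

Shifts by position in cellar: pos 0: c→n (+11), pos 1: e→m (+8), pos 2: l→w (+11), pos 3: l→t (+8) — repeating every 2. It's a Vigenère-style cipher with numeric key [11,8]: position i shifts by key[i mod 2].
Applying it to solve: s+11=d, o+8=w, l+11=w, v+8=d, e+11=p.

dwwdp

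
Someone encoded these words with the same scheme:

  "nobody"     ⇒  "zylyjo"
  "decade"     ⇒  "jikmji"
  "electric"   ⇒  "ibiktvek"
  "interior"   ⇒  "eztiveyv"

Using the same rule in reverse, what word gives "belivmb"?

liberal

n(13)→z(25) and o(14)→y(24) fit y≡25x+12 (mod 26); the inverse of 25 mod 26 is 25. This is an affine cipher: with a=0,…,z=25, each position x becomes (25x+12) mod 26.
Decoding belivmb: b(1)→25·(1−12)≡11=l; e(4)→25·(4−12)≡8=i; l(11)→25·(11−12)≡1=b; i(8)→25·(8−12)≡4=e; v(21)→25·(21−12)≡17=r; m(12)→25·(12−12)≡0=a; b(1)→25·(1−12)≡11=l (all mod 26).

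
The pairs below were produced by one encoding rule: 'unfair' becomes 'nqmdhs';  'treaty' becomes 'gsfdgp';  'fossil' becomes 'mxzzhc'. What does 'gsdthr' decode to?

tragic

u(20)→n(13) and n(13)→q(16) fit y≡7x+3 (mod 26); the inverse of 7 mod 26 is 15. Each letter's alphabet position (a=0..z=25) is mapped through 7·x+3 mod 26 — an affine cipher.
Decoding gsdthr: g(6)→15·(6−3)≡19=t; s(18)→15·(18−3)≡17=r; d(3)→15·(3−3)≡0=a; t(19)→15·(19−3)≡6=g; h(7)→15·(7−3)≡8=i; r(17)→15·(17−3)≡2=c (all mod 26).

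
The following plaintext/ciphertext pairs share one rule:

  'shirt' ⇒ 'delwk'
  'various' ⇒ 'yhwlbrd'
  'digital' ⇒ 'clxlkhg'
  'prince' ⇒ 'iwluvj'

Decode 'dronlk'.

This is an affine cipher: with a=0,…,z=25, each position x becomes (7x+7) mod 26.
Undoing it on dronlk: d(3)→15·(3−7)≡18=s; r(17)→15·(17−7)≡20=u; o(14)→15·(14−7)≡1=b; n(13)→15·(13−7)≡12=m; l(11)→15·(11−7)≡8=i; k(10)→15·(10−7)≡19=t (all mod 26).

submit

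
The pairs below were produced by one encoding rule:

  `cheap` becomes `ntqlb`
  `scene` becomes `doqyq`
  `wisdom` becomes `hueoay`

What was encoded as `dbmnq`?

space

Shifts by position in cheap: pos 0: c→n (+11), pos 1: h→t (+12), pos 2: e→q (+12), pos 3: a→l (+11), pos 4: p→b (+12) — repeating every 3. The shifts repeat in a cycle of length 3: positions 0,1,… shift by +11, +12, +12, then the pattern repeats.
Undoing it on dbmnq: d−11=s, b−12=p, m−12=a, n−11=c, q−12=e.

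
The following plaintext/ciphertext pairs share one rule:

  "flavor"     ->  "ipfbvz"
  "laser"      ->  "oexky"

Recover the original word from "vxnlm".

In flavor: f→i is +3, l→p is +4, a→f is +5, v→b is +6 — the shift increases by 1 each position. Letter i (0-indexed) is shifted by i+3, so successive shifts are 3, 4, 5, ….
Decoding vxnlm: v−3=s, x−4=t, n−5=i, l−6=f, m−7=f.

stiff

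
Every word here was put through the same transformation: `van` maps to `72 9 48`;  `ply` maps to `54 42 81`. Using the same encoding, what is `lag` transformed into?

With a=1..z=26, the number is 3·pos + 6.
Applying it to lag: l=12→42, a=1→9, g=7→27.

42 9 27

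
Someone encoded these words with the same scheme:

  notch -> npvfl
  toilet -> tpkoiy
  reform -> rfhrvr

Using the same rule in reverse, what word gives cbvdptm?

catalog

The shift increases by 1 at each position, starting from +0: 0, 1, 2, ….
Decoding cbvdptm: c−0=c, b−1=a, v−2=t, d−3=a, p−4=l, t−5=o, m−6=g.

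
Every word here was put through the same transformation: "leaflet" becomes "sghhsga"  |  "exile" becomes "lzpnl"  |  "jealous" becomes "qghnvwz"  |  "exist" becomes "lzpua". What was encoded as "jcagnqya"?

The shifts repeat in a cycle of length 2: positions 0,1,… shift by +7, +2, then the pattern repeats.
Decoding jcagnqya: j−7=c, c−2=a, a−7=t, g−2=e, n−7=g, q−2=o, y−7=r, a−2=y.

category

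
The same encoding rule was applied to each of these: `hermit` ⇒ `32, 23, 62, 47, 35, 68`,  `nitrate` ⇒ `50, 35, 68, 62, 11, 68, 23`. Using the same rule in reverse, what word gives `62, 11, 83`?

ray

h(#8)→32 and e(#5)→23: differences scale by 3, so n = 3·pos + 8. The formula is n = 3×(alphabet index, a=1) + 8.
Undoing it on 62, 11, 83: 62→(62−8)÷3=18=r, 11→(11−8)÷3=1=a, 83→(83−8)÷3=25=y.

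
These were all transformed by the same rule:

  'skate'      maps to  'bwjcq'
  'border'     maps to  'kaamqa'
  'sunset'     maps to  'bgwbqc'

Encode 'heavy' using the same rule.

qqjek

Shifts by position in skate: pos 0: s→b (+9), pos 1: k→w (+12), pos 2: a→j (+9), pos 3: t→c (+9), pos 4: e→q (+12) — repeating every 3. A repeating key of period 3 is used — shifts +9, +12, +9 over and over.
On heavy: h+9=q, e+12=q, a+9=j, v+9=e, y+12=k.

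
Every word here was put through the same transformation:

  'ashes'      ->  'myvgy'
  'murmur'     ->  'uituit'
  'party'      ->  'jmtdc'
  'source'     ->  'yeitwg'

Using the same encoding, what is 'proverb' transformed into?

a(0)→m(12) and s(18)→y(24) fit y≡5x+12 (mod 26); the inverse of 5 mod 26 is 21. Treating letters as 0–25, the rule is x ↦ 5x + 12 (mod 26).
On proverb: p(15)→5·15+12≡9=j; r(17)→5·17+12≡19=t; o(14)→5·14+12≡4=e; v(21)→5·21+12≡13=n; e(4)→5·4+12≡6=g; r(17)→5·17+12≡19=t; b(1)→5·1+12≡17=r (all mod 26).

jtengtr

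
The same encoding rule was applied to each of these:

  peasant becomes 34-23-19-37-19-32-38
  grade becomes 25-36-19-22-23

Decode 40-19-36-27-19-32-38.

p is letter #16 and maps to 34: an offset of 18. Letters become their 1-based position plus 18 (so a→19, b→20, …).
Undoing it on 40-19-36-27-19-32-38: 40→(40−18)÷1=22=v, 19→(19−18)÷1=1=a, 36→(36−18)÷1=18=r, 27→(27−18)÷1=9=i, 19→(19−18)÷1=1=a, 32→(32−18)÷1=14=n, 38→(38−18)÷1=20=t.

variant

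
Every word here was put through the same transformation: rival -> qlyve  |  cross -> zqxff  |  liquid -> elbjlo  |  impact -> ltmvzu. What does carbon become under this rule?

r(17)→q(16) and i(8)→l(11) fit y≡15x+21 (mod 26); the inverse of 15 mod 26 is 7. Each letter's alphabet position (a=0..z=25) is mapped through 15·x+21 mod 26 — an affine cipher.
For carbon: c(2)→15·2+21≡25=z; a(0)→15·0+21≡21=v; r(17)→15·17+21≡16=q; b(1)→15·1+21≡10=k; o(14)→15·14+21≡23=x; n(13)→15·13+21≡8=i (all mod 26).

zvqkxi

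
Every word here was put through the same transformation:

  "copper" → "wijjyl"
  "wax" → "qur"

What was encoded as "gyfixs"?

Compare letters: c→w is +20, o→i is +20, p→j is +20 — a constant shift. Every letter moves 20 places later in the alphabet, wrapping around z→a.
Reversing it on gyfixs: g−20=m, y−20=e, f−20=l, i−20=o, x−20=d, s−20=y.

melody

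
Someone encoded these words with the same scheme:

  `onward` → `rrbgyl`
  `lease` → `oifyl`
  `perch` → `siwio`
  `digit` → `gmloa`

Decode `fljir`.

Letter i (0-indexed) is shifted by i+3, so successive shifts are 3, 4, 5, ….
Undoing it on fljir: f−3=c, l−4=h, j−5=e, i−6=c, r−7=k.

check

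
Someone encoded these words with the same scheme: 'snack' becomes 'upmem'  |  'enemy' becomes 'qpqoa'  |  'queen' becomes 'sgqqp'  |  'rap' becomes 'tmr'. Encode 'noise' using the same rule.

The shift depends on letter class: consonant s→u is +2, but vowel a→m is +12. Two shifts are in play — +12 for a/e/i/o/u, +2 for every other letter.
On noise: n(cons)+2=p, o(vowel)+12=a, i(vowel)+12=u, s(cons)+2=u, e(vowel)+12=q.

pauuq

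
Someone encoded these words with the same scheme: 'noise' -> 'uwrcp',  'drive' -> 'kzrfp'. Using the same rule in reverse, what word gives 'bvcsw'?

until

In noise: n→u is +7, o→w is +8, i→r is +9, s→c is +10 — the shift increases by 1 each position. Letter i (0-indexed) is shifted by i+7, so successive shifts are 7, 8, 9, ….
Decoding bvcsw: b−7=u, v−8=n, c−9=t, s−10=i, w−11=l.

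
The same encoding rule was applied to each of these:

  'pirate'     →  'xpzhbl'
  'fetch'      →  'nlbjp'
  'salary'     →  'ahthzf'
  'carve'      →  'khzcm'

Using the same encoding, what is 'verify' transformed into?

Shifts by position in pirate: pos 0: p→x (+8), pos 1: i→p (+7), pos 2: r→z (+8), pos 3: a→h (+7) — repeating every 2. A repeating key of period 2 is used — shifts +8, +7 over and over.
On verify: v+8=d, e+7=l, r+8=z, i+7=p, f+8=n, y+7=f.

dlzpnf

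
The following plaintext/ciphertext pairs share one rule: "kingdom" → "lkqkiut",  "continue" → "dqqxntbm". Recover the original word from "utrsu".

troop

In kingdom: k→l is +1, i→k is +2, n→q is +3, g→k is +4 — the shift increases by 1 each position. Letter i (0-indexed) is shifted by i+1, so successive shifts are 1, 2, 3, ….
Undoing it on utrsu: u−1=t, t−2=r, r−3=o, s−4=o, u−5=p.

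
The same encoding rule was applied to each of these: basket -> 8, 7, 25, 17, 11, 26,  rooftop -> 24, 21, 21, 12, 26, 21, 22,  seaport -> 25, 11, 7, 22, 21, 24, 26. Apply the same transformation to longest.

18, 21, 20, 13, 11, 25, 26

The number is (letter's place in the alphabet, a=1) + 6.
For longest: l=12→18, o=15→21, n=14→20, g=7→13, e=5→11, s=19→25, t=20→26.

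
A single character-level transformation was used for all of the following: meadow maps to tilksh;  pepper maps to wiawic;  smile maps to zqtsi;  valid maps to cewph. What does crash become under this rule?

jvlzl

Shifts by position in meadow: pos 0: m→t (+7), pos 1: e→i (+4), pos 2: a→l (+11), pos 3: d→k (+7), pos 4: o→s (+4), pos 5: w→h (+11) — repeating every 3. A repeating key of period 3 is used — shifts +7, +4, +11 over and over.
On crash: c+7=j, r+4=v, a+11=l, s+7=z, h+4=l.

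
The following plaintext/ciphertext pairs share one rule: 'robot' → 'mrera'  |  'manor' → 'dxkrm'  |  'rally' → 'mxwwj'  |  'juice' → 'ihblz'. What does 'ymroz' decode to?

r(17)→m(12) and o(14)→r(17) fit y≡7x+23 (mod 26); the inverse of 7 mod 26 is 15. Each letter's alphabet position (a=0..z=25) is mapped through 7·x+23 mod 26 — an affine cipher.
Undoing it on ymroz: y(24)→15·(24−23)≡15=p; m(12)→15·(12−23)≡17=r; r(17)→15·(17−23)≡14=o; o(14)→15·(14−23)≡21=v; z(25)→15·(25−23)≡4=e (all mod 26).

prove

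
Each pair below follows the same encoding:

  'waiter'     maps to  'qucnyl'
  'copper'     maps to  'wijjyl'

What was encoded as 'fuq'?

law

This is a Caesar cipher with shift 20.
Reversing it on fuq: f−20=l, u−20=a, q−20=w.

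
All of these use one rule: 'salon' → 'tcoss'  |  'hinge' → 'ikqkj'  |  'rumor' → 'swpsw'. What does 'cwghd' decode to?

buddy

In salon: s→t is +1, a→c is +2, l→o is +3, o→s is +4 — the shift increases by 1 each position. The shift increases by 1 at each position, starting from +1: 1, 2, 3, ….
Reversing it on cwghd: c−1=b, w−2=u, g−3=d, h−4=d, d−5=y.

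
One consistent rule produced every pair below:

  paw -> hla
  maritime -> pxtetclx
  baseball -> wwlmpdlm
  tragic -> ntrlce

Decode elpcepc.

The output letters match the input read backwards, each shifted +11: paw reversed is wap. The word is reversed, then every letter is shifted forward by 11.
Decoding elpcepc: shift back: e−11=t, l−11=a, p−11=e, c−11=r, e−11=t, p−11=e, c−11=r → taerter; then reverse → retreat.

retreat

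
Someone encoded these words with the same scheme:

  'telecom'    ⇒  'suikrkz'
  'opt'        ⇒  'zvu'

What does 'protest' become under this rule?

zykzuxv

Two steps: reverse the string, then apply a Caesar shift of +6.
On protest: reverse → tsetorp; then shift: t+6=z, s+6=y, e+6=k, t+6=z, o+6=u, r+6=x, p+6=v.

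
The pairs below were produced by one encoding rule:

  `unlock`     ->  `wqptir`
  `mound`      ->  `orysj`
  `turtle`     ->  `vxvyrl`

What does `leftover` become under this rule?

Letter i (0-indexed) is shifted by i+2, so successive shifts are 2, 3, 4, ….
Applying it to leftover: l+2=n, e+3=h, f+4=j, t+5=y, o+6=u, v+7=c, e+8=m, r+9=a.

nhjyucma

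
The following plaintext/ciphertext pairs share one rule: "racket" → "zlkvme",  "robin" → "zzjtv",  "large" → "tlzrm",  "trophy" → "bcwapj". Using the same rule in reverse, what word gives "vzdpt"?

Shifts by position in racket: pos 0: r→z (+8), pos 1: a→l (+11), pos 2: c→k (+8), pos 3: k→v (+11) — repeating every 2. It's a Vigenère-style cipher with numeric key [8,11]: position i shifts by key[i mod 2].
Decoding vzdpt: v−8=n, z−11=o, d−8=v, p−11=e, t−8=l.

novel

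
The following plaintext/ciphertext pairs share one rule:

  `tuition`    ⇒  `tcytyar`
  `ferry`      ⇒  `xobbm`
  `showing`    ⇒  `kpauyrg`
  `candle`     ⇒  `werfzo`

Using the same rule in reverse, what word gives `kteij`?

stamp

Each letter's alphabet position (a=0..z=25) is mapped through 9·x+4 mod 26 — an affine cipher.
Reversing it on kteij: k(10)→3·(10−4)≡18=s; t(19)→3·(19−4)≡19=t; e(4)→3·(4−4)≡0=a; i(8)→3·(8−4)≡12=m; j(9)→3·(9−4)≡15=p (all mod 26).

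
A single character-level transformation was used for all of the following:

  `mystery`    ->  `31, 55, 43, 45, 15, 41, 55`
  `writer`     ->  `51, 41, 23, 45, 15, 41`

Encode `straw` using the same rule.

43, 45, 41, 7, 51

m(#13)→31 and y(#25)→55: differences scale by 2, so n = 2·pos + 5. Each letter becomes 2×(its alphabet position, a=1..z=26) + 5.
On straw: s=19→43, t=20→45, r=18→41, a=1→7, w=23→51.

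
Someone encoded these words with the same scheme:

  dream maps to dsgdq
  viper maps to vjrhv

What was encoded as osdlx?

orbit

In dream: d→d is +0, r→s is +1, e→g is +2, a→d is +3 — the shift increases by 1 each position. Letter i (0-indexed) is shifted by i+0, so successive shifts are 0, 1, 2, ….
Reversing it on osdlx: o−0=o, s−1=r, d−2=b, l−3=i, x−4=t.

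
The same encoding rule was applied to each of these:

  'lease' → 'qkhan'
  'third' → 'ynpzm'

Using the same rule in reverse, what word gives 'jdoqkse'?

In lease: l→q is +5, e→k is +6, a→h is +7, s→a is +8 — the shift increases by 1 each position. The shift increases by 1 at each position, starting from +5: 5, 6, 7, ….
Decoding jdoqkse: j−5=e, d−6=x, o−7=h, q−8=i, k−9=b, s−10=i, e−11=t.

exhibit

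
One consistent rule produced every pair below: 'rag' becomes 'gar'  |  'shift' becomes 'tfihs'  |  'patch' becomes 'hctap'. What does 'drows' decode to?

The word is simply reversed.
Reversing it on drows: then reverse → sword.

sword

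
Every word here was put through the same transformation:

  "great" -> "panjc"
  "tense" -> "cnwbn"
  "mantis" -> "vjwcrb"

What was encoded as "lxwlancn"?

concrete

Each letter is shifted forward by 9 in the alphabet (a Caesar shift of +9).
Reversing it on lxwlancn: l−9=c, x−9=o, w−9=n, l−9=c, a−9=r, n−9=e, c−9=t, n−9=e.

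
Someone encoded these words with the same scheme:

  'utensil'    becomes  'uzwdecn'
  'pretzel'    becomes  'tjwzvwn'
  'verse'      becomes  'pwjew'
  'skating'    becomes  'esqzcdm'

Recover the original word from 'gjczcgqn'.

critical

u(20)→u(20) and t(19)→z(25) fit y≡21x+16 (mod 26); the inverse of 21 mod 26 is 5. Treating letters as 0–25, the rule is x ↦ 21x + 16 (mod 26).
Undoing it on gjczcgqn: g(6)→5·(6−16)≡2=c; j(9)→5·(9−16)≡17=r; c(2)→5·(2−16)≡8=i; z(25)→5·(25−16)≡19=t; c(2)→5·(2−16)≡8=i; g(6)→5·(6−16)≡2=c; q(16)→5·(16−16)≡0=a; n(13)→5·(13−16)≡11=l (all mod 26).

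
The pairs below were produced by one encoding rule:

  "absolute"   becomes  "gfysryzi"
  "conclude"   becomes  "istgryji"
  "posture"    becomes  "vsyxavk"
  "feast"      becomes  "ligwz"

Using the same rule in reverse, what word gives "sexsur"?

maroon

Shifts by position in absolute: pos 0: a→g (+6), pos 1: b→f (+4), pos 2: s→y (+6), pos 3: o→s (+4) — repeating every 2. It's a Vigenère-style cipher with numeric key [6,4]: position i shifts by key[i mod 2].
Reversing it on sexsur: s−6=m, e−4=a, x−6=r, s−4=o, u−6=o, r−4=n.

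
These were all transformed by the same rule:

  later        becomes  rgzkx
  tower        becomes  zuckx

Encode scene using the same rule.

yiktk

Compare letters: l→r is +6, a→g is +6, t→z is +6 — a constant shift. Every letter moves 6 places later in the alphabet, wrapping around z→a.
Applying it to scene: s+6=y, c+6=i, e+6=k, n+6=t, e+6=k.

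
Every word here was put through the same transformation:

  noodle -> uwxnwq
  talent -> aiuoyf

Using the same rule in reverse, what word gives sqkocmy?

In noodle: n→u is +7, o→w is +8, o→x is +9, d→n is +10 — the shift increases by 1 each position. The shift increases by 1 at each position, starting from +7: 7, 8, 9, ….
Undoing it on sqkocmy: s−7=l, q−8=i, k−9=b, o−10=e, c−11=r, m−12=a, y−13=l.

liberal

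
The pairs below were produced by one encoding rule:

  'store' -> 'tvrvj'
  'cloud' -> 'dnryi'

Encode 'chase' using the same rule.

In store: s→t is +1, t→v is +2, o→r is +3, r→v is +4 — the shift increases by 1 each position. Each letter shifts forward by (position + 1), i.e. 1, 2, 3, … — the shift grows by one for each successive letter.
On chase: c+1=d, h+2=j, a+3=d, s+4=w, e+5=j.

djdwj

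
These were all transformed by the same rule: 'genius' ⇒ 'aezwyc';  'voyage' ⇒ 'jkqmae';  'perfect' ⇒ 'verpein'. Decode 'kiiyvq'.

occupy

g(6)→a(0) and e(4)→e(4) fit y≡11x+12 (mod 26); the inverse of 11 mod 26 is 19. This is an affine cipher: with a=0,…,z=25, each position x becomes (11x+12) mod 26.
Reversing it on kiiyvq: k(10)→19·(10−12)≡14=o; i(8)→19·(8−12)≡2=c; i(8)→19·(8−12)≡2=c; y(24)→19·(24−12)≡20=u; v(21)→19·(21−12)≡15=p; q(16)→19·(16−12)≡24=y (all mod 26).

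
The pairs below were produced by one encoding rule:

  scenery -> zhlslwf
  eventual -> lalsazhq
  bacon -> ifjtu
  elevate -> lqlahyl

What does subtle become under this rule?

Shifts by position in scenery: pos 0: s→z (+7), pos 1: c→h (+5), pos 2: e→l (+7), pos 3: n→s (+5) — repeating every 2. The shifts repeat in a cycle of length 2: positions 0,1,… shift by +7, +5, then the pattern repeats.
Applying it to subtle: s+7=z, u+5=z, b+7=i, t+5=y, l+7=s, e+5=j.

zziysj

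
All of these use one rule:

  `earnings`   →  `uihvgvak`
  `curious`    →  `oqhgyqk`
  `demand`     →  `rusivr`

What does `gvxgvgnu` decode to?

infinite

e(4)→u(20) and a(0)→i(8) fit y≡3x+8 (mod 26); the inverse of 3 mod 26 is 9. This is an affine cipher: with a=0,…,z=25, each position x becomes (3x+8) mod 26.
Decoding gvxgvgnu: g(6)→9·(6−8)≡8=i; v(21)→9·(21−8)≡13=n; x(23)→9·(23−8)≡5=f; g(6)→9·(6−8)≡8=i; v(21)→9·(21−8)≡13=n; g(6)→9·(6−8)≡8=i; n(13)→9·(13−8)≡19=t; u(20)→9·(20−8)≡4=e (all mod 26).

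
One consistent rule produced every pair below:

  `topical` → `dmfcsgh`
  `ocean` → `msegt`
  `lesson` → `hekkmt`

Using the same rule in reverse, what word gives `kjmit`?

shown

t(19)→d(3) and o(14)→m(12) fit y≡19x+6 (mod 26); the inverse of 19 mod 26 is 11. Treating letters as 0–25, the rule is x ↦ 19x + 6 (mod 26).
Decoding kjmit: k(10)→11·(10−6)≡18=s; j(9)→11·(9−6)≡7=h; m(12)→11·(12−6)≡14=o; i(8)→11·(8−6)≡22=w; t(19)→11·(19−6)≡13=n (all mod 26).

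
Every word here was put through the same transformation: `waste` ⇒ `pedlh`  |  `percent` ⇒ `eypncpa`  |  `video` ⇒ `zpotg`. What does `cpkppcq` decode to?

freezer

The output letters match the input read backwards, each shifted +11: waste reversed is etsaw. Read the word backwards and shift each letter +11.
Undoing it on cpkppcq: shift back: c−11=r, p−11=e, k−11=z, p−11=e, p−11=e, c−11=r, q−11=f → rezeerf; then reverse → freezer.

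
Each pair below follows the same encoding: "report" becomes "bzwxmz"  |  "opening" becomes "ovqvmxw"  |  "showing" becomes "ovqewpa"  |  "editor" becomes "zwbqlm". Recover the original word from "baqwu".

The output letters match the input read backwards, each shifted +8: report reversed is troper. The word is reversed, then every letter is shifted forward by 8.
Decoding baqwu: shift back: b−8=t, a−8=s, q−8=i, w−8=o, u−8=m → tsiom; then reverse → moist.

moist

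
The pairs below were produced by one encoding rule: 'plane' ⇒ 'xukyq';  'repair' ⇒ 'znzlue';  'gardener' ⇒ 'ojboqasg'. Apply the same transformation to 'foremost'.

nxbpybgi

Letter i (0-indexed) is shifted by i+8, so successive shifts are 8, 9, 10, ….
On foremost: f+8=n, o+9=x, r+10=b, e+11=p, m+12=y, o+13=b, s+14=g, t+15=i.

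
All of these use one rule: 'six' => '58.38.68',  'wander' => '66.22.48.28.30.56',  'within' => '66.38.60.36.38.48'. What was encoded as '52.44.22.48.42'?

s(#19)→58 and i(#9)→38: differences scale by 2, so n = 2·pos + 20. Each letter becomes 2×(its alphabet position, a=1..z=26) + 20.
Reversing it on 52.44.22.48.42: 52→(52−20)÷2=16=p, 44→(44−20)÷2=12=l, 22→(22−20)÷2=1=a, 48→(48−20)÷2=14=n, 42→(42−20)÷2=11=k.

plank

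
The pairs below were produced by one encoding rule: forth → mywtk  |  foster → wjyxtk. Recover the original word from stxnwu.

The output letters match the input read backwards, each shifted +5: forth reversed is htrof. Read the word backwards and shift each letter +5.
Undoing it on stxnwu: shift back: s−5=n, t−5=o, x−5=s, n−5=i, w−5=r, u−5=p → nosirp; then reverse → prison.

prison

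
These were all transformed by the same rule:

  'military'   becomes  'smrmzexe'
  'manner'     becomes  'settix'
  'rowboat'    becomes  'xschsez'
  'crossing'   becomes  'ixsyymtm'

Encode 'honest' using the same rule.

nstiyz

The shift depends on letter class: consonant m→s is +6, but vowel i→m is +4. Vowels shift forward by 4 and consonants shift forward by 6.
On honest: h(cons)+6=n, o(vowel)+4=s, n(cons)+6=t, e(vowel)+4=i, s(cons)+6=y, t(cons)+6=z.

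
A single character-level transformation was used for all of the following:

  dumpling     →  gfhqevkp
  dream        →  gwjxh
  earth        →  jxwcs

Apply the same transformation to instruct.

vkzcwfdc

d(3)→g(6) and u(20)→f(5) fit y≡3x+23 (mod 26); the inverse of 3 mod 26 is 9. Each letter's alphabet position (a=0..z=25) is mapped through 3·x+23 mod 26 — an affine cipher.
For instruct: i(8)→3·8+23≡21=v; n(13)→3·13+23≡10=k; s(18)→3·18+23≡25=z; t(19)→3·19+23≡2=c; r(17)→3·17+23≡22=w; u(20)→3·20+23≡5=f; c(2)→3·2+23≡3=d; t(19)→3·19+23≡2=c (all mod 26).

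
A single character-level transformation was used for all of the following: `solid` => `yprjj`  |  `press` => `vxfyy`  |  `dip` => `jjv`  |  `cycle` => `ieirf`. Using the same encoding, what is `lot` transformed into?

rpz

The shift depends on letter class: consonant s→y is +6, but vowel o→p is +1. Vowels shift forward by 1 and consonants shift forward by 6.
Applying it to lot: l(cons)+6=r, o(vowel)+1=p, t(cons)+6=z.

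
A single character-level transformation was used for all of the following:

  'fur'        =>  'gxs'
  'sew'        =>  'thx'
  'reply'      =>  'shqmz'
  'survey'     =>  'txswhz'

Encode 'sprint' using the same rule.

The shift depends on letter class: consonant f→g is +1, but vowel u→x is +3. Two shifts are in play — +3 for a/e/i/o/u, +1 for every other letter.
Applying it to sprint: s(cons)+1=t, p(cons)+1=q, r(cons)+1=s, i(vowel)+3=l, n(cons)+1=o, t(cons)+1=u.

tqslou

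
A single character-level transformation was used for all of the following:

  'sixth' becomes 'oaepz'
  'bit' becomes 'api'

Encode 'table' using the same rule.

lsiha

The output letters match the input read backwards, each shifted +7: sixth reversed is htxis. The word is reversed, then every letter is shifted forward by 7.
Applying it to table: reverse → elbat; then shift: e+7=l, l+7=s, b+7=i, a+7=h, t+7=a.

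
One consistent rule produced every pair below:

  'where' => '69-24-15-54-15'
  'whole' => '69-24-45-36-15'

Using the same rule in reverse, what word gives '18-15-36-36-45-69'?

Each letter becomes 3×(its alphabet position, a=1..z=26).
Reversing it on 18-15-36-36-45-69: 18→(18−0)÷3=6=f, 15→(15−0)÷3=5=e, 36→(36−0)÷3=12=l, 36→(36−0)÷3=12=l, 45→(45−0)÷3=15=o, 69→(69−0)÷3=23=w.

fellow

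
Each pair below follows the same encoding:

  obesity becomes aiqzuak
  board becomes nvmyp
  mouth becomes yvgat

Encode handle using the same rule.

thzkxl

A repeating key of period 2 is used — shifts +12, +7 over and over.
On handle: h+12=t, a+7=h, n+12=z, d+7=k, l+12=x, e+7=l.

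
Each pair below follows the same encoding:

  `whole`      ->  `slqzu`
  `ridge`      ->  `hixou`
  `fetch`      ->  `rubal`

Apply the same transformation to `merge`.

Each letter's alphabet position (a=0..z=25) is mapped through 23·x+6 mod 26 — an affine cipher.
Applying it to merge: m(12)→23·12+6≡22=w; e(4)→23·4+6≡20=u; r(17)→23·17+6≡7=h; g(6)→23·6+6≡14=o; e(4)→23·4+6≡20=u (all mod 26).

wuhou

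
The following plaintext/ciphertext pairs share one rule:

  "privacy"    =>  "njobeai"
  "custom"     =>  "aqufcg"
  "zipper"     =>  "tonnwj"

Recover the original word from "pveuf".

p(15)→n(13) and r(17)→j(9) fit y≡11x+4 (mod 26); the inverse of 11 mod 26 is 19. Each letter's alphabet position (a=0..z=25) is mapped through 11·x+4 mod 26 — an affine cipher.
Decoding pveuf: p(15)→19·(15−4)≡1=b; v(21)→19·(21−4)≡11=l; e(4)→19·(4−4)≡0=a; u(20)→19·(20−4)≡18=s; f(5)→19·(5−4)≡19=t (all mod 26).

blast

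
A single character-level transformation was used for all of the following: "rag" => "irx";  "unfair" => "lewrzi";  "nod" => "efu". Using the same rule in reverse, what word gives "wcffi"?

Compare letters: r→i is +17, a→r is +17, g→x is +17 — a constant shift. This is a Caesar cipher with shift 17.
Decoding wcffi: w−17=f, c−17=l, f−17=o, f−17=o, i−17=r.

floor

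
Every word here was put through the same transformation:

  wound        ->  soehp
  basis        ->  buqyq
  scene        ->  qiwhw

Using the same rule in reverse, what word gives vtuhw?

w(22)→s(18) and o(14)→o(14) fit y≡7x+20 (mod 26); the inverse of 7 mod 26 is 15. Each letter's alphabet position (a=0..z=25) is mapped through 7·x+20 mod 26 — an affine cipher.
Reversing it on vtuhw: v(21)→15·(21−20)≡15=p; t(19)→15·(19−20)≡11=l; u(20)→15·(20−20)≡0=a; h(7)→15·(7−20)≡13=n; w(22)→15·(22−20)≡4=e (all mod 26).

plane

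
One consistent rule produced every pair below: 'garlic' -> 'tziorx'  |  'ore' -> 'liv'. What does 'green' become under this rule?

Each pair mirrors across the alphabet (g↔t, a↔z, r↔i): positions sum to 25. This is the alphabet-reversal cipher (Atbash): a becomes z, b becomes y, etc.
For green: g↔t, r↔i, e↔v, e↔v, n↔m.

tivvm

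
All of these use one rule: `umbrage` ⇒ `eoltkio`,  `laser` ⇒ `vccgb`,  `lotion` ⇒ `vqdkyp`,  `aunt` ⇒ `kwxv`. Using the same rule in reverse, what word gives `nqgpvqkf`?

The shifts repeat in a cycle of length 2: positions 0,1,… shift by +10, +2, then the pattern repeats.
Decoding nqgpvqkf: n−10=d, q−2=o, g−10=w, p−2=n, v−10=l, q−2=o, k−10=a, f−2=d.

download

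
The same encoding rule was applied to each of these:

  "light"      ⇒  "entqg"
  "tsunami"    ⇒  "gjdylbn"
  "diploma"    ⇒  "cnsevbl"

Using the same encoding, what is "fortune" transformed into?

wvmgdyz

l(11)→e(4) and i(8)→n(13) fit y≡23x+11 (mod 26); the inverse of 23 mod 26 is 17. Each letter's alphabet position (a=0..z=25) is mapped through 23·x+11 mod 26 — an affine cipher.
On fortune: f(5)→23·5+11≡22=w; o(14)→23·14+11≡21=v; r(17)→23·17+11≡12=m; t(19)→23·19+11≡6=g; u(20)→23·20+11≡3=d; n(13)→23·13+11≡24=y; e(4)→23·4+11≡25=z (all mod 26).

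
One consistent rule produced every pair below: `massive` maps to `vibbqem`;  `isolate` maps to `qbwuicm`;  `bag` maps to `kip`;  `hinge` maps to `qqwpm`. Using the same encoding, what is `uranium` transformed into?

The shift depends on letter class: consonant m→v is +9, but vowel a→i is +8. Two shifts are in play — +8 for a/e/i/o/u, +9 for every other letter.
For uranium: u(vowel)+8=c, r(cons)+9=a, a(vowel)+8=i, n(cons)+9=w, i(vowel)+8=q, u(vowel)+8=c, m(cons)+9=v.

caiwqcv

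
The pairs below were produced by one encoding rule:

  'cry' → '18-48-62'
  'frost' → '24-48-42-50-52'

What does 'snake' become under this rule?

The formula is n = 2×(alphabet index, a=1) + 12.
For snake: s=19→50, n=14→40, a=1→14, k=11→34, e=5→22.

50-40-14-34-22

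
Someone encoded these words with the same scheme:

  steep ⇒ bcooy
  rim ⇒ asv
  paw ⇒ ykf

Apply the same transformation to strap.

bcaky

The shift depends on letter class: consonant s→b is +9, but vowel e→o is +10. Two shifts are in play — +10 for a/e/i/o/u, +9 for every other letter.
Applying it to strap: s(cons)+9=b, t(cons)+9=c, r(cons)+9=a, a(vowel)+10=k, p(cons)+9=y.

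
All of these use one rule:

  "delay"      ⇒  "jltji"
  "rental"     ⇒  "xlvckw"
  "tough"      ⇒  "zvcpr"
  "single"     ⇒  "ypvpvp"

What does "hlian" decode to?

Letter i (0-indexed) is shifted by i+6, so successive shifts are 6, 7, 8, ….
Decoding hlian: h−6=b, l−7=e, i−8=a, a−9=r, n−10=d.

beard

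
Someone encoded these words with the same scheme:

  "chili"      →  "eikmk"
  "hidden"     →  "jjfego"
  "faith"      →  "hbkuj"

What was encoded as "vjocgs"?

Shifts by position in chili: pos 0: c→e (+2), pos 1: h→i (+1), pos 2: i→k (+2), pos 3: l→m (+1) — repeating every 2. The shifts repeat in a cycle of length 2: positions 0,1,… shift by +2, +1, then the pattern repeats.
Reversing it on vjocgs: v−2=t, j−1=i, o−2=m, c−1=b, g−2=e, s−1=r.

timber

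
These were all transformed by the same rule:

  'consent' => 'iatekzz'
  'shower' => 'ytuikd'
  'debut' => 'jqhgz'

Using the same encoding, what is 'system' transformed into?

The shifts repeat in a cycle of length 2: positions 0,1,… shift by +6, +12, then the pattern repeats.
Applying it to system: s+6=y, y+12=k, s+6=y, t+12=f, e+6=k, m+12=y.

ykyfky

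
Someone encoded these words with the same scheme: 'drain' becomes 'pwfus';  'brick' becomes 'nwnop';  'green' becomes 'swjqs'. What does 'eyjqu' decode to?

steep

The shifts repeat in a cycle of length 3: positions 0,1,… shift by +12, +5, +5, then the pattern repeats.
Reversing it on eyjqu: e−12=s, y−5=t, j−5=e, q−12=e, u−5=p.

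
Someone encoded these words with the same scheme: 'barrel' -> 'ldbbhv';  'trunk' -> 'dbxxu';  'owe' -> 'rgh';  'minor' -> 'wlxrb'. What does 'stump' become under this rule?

The shift depends on letter class: consonant b→l is +10, but vowel a→d is +3. Two shifts are in play — +3 for a/e/i/o/u, +10 for every other letter.
For stump: s(cons)+10=c, t(cons)+10=d, u(vowel)+3=x, m(cons)+10=w, p(cons)+10=z.

cdxwz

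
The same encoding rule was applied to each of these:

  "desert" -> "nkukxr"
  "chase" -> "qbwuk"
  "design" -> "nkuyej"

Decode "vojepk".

jungle

d(3)→n(13) and e(4)→k(10) fit y≡23x+22 (mod 26); the inverse of 23 mod 26 is 17. Each letter's alphabet position (a=0..z=25) is mapped through 23·x+22 mod 26 — an affine cipher.
Reversing it on vojepk: v(21)→17·(21−22)≡9=j; o(14)→17·(14−22)≡20=u; j(9)→17·(9−22)≡13=n; e(4)→17·(4−22)≡6=g; p(15)→17·(15−22)≡11=l; k(10)→17·(10−22)≡4=e (all mod 26).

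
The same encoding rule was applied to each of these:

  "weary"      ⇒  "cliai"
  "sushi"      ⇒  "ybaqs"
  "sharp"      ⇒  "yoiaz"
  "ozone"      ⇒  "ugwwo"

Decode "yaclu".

Letter i (0-indexed) is shifted by i+6, so successive shifts are 6, 7, 8, ….
Reversing it on yaclu: y−6=s, a−7=t, c−8=u, l−9=c, u−10=k.

stuck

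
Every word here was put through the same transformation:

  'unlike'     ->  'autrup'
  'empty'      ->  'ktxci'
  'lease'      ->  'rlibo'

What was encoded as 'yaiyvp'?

The shift increases by 1 at each position, starting from +6: 6, 7, 8, ….
Undoing it on yaiyvp: y−6=s, a−7=t, i−8=a, y−9=p, v−10=l, p−11=e.

staple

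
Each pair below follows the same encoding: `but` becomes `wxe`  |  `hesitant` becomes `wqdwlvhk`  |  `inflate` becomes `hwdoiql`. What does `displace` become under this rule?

Read the word backwards and shift each letter +3.
Applying it to displace: reverse → ecalpsid; then shift: e+3=h, c+3=f, a+3=d, l+3=o, p+3=s, s+3=v, i+3=l, d+3=g.

hfdosvlg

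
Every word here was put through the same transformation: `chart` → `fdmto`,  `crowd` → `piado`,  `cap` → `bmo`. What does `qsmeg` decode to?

usage

The word is reversed, then every letter is shifted forward by 12.
Decoding qsmeg: shift back: q−12=e, s−12=g, m−12=a, e−12=s, g−12=u → egasu; then reverse → usage.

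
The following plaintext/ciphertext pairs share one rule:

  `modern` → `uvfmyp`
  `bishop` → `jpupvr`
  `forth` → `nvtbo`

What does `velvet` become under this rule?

Shifts by position in modern: pos 0: m→u (+8), pos 1: o→v (+7), pos 2: d→f (+2), pos 3: e→m (+8), pos 4: r→y (+7), pos 5: n→p (+2) — repeating every 3. A repeating key of period 3 is used — shifts +8, +7, +2 over and over.
For velvet: v+8=d, e+7=l, l+2=n, v+8=d, e+7=l, t+2=v.

dlndlv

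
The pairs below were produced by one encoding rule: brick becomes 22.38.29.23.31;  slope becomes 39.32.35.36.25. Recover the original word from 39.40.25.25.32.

b is letter #2 and maps to 22: an offset of 20. The number is (letter's place in the alphabet, a=1) + 20.
Decoding 39.40.25.25.32: 39→(39−20)÷1=19=s, 40→(40−20)÷1=20=t, 25→(25−20)÷1=5=e, 25→(25−20)÷1=5=e, 32→(32−20)÷1=12=l.

steel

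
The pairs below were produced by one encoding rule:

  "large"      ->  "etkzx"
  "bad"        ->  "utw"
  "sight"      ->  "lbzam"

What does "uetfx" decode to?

blame

Compare letters: l→e is +19, a→t is +19, r→k is +19 — a constant shift. This is a Caesar cipher with shift 19.
Undoing it on uetfx: u−19=b, e−19=l, t−19=a, f−19=m, x−19=e.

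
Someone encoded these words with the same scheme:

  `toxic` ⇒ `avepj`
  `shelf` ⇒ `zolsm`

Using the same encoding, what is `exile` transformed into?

Compare letters: t→a is +7, o→v is +7, x→e is +7 — a constant shift. Each letter is shifted forward by 7 in the alphabet (a Caesar shift of +7).
Applying it to exile: e+7=l, x+7=e, i+7=p, l+7=s, e+7=l.

lepsl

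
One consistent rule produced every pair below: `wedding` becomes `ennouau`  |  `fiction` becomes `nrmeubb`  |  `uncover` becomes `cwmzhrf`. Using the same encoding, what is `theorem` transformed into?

bqozdra

In wedding: w→e is +8, e→n is +9, d→n is +10, d→o is +11 — the shift increases by 1 each position. Letter i (0-indexed) is shifted by i+8, so successive shifts are 8, 9, 10, ….
Applying it to theorem: t+8=b, h+9=q, e+10=o, o+11=z, r+12=d, e+13=r, m+14=a.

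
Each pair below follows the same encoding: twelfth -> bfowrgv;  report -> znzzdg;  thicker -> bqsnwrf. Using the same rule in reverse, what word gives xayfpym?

In twelfth: t→b is +8, w→f is +9, e→o is +10, l→w is +11 — the shift increases by 1 each position. Letter i (0-indexed) is shifted by i+8, so successive shifts are 8, 9, 10, ….
Reversing it on xayfpym: x−8=p, a−9=r, y−10=o, f−11=u, p−12=d, y−13=l, m−14=y.

proudly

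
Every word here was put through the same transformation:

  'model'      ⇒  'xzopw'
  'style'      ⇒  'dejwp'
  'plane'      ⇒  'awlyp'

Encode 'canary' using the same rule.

nlylcj

Compare letters: m→x is +11, o→z is +11, d→o is +11 — a constant shift. Every letter moves 11 places later in the alphabet, wrapping around z→a.
On canary: c+11=n, a+11=l, n+11=y, a+11=l, r+11=c, y+11=j.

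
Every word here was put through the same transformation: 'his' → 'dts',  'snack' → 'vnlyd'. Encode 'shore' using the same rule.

The output letters match the input read backwards, each shifted +11: his reversed is sih. Read the word backwards and shift each letter +11.
For shore: reverse → erohs; then shift: e+11=p, r+11=c, o+11=z, h+11=s, s+11=d.

pczsd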